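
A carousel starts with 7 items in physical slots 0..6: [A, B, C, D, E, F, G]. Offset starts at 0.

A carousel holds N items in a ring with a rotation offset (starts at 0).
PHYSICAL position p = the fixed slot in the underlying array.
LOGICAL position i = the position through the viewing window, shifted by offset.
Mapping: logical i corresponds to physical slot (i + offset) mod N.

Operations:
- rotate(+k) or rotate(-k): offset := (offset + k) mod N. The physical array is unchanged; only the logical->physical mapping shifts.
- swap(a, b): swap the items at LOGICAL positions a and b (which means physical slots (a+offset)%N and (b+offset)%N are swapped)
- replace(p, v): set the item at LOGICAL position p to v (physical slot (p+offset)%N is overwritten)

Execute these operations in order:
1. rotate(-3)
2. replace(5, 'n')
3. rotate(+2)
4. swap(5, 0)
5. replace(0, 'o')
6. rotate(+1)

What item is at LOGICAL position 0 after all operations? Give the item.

After op 1 (rotate(-3)): offset=4, physical=[A,B,C,D,E,F,G], logical=[E,F,G,A,B,C,D]
After op 2 (replace(5, 'n')): offset=4, physical=[A,B,n,D,E,F,G], logical=[E,F,G,A,B,n,D]
After op 3 (rotate(+2)): offset=6, physical=[A,B,n,D,E,F,G], logical=[G,A,B,n,D,E,F]
After op 4 (swap(5, 0)): offset=6, physical=[A,B,n,D,G,F,E], logical=[E,A,B,n,D,G,F]
After op 5 (replace(0, 'o')): offset=6, physical=[A,B,n,D,G,F,o], logical=[o,A,B,n,D,G,F]
After op 6 (rotate(+1)): offset=0, physical=[A,B,n,D,G,F,o], logical=[A,B,n,D,G,F,o]

Answer: A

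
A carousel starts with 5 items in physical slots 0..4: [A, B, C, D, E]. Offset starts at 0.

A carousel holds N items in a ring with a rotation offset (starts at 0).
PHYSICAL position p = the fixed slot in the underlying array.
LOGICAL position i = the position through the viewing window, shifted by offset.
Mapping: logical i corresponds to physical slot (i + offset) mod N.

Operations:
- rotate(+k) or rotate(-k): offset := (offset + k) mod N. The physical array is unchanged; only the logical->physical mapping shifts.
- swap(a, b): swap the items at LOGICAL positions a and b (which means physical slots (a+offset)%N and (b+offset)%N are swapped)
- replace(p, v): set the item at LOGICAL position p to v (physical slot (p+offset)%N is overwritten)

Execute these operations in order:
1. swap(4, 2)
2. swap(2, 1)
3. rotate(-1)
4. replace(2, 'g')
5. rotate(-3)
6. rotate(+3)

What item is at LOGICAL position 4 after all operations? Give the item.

Answer: D

Derivation:
After op 1 (swap(4, 2)): offset=0, physical=[A,B,E,D,C], logical=[A,B,E,D,C]
After op 2 (swap(2, 1)): offset=0, physical=[A,E,B,D,C], logical=[A,E,B,D,C]
After op 3 (rotate(-1)): offset=4, physical=[A,E,B,D,C], logical=[C,A,E,B,D]
After op 4 (replace(2, 'g')): offset=4, physical=[A,g,B,D,C], logical=[C,A,g,B,D]
After op 5 (rotate(-3)): offset=1, physical=[A,g,B,D,C], logical=[g,B,D,C,A]
After op 6 (rotate(+3)): offset=4, physical=[A,g,B,D,C], logical=[C,A,g,B,D]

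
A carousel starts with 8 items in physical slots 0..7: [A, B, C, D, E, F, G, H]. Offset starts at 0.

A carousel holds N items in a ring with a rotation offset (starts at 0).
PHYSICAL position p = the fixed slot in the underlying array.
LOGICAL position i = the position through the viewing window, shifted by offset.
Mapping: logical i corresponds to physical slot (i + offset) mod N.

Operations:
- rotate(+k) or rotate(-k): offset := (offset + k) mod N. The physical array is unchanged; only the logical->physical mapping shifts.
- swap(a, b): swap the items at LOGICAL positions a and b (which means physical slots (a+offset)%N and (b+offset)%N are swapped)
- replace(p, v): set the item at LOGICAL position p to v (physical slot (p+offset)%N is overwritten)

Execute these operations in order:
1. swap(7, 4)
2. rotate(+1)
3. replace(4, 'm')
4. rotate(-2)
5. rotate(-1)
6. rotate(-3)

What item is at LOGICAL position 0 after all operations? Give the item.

Answer: D

Derivation:
After op 1 (swap(7, 4)): offset=0, physical=[A,B,C,D,H,F,G,E], logical=[A,B,C,D,H,F,G,E]
After op 2 (rotate(+1)): offset=1, physical=[A,B,C,D,H,F,G,E], logical=[B,C,D,H,F,G,E,A]
After op 3 (replace(4, 'm')): offset=1, physical=[A,B,C,D,H,m,G,E], logical=[B,C,D,H,m,G,E,A]
After op 4 (rotate(-2)): offset=7, physical=[A,B,C,D,H,m,G,E], logical=[E,A,B,C,D,H,m,G]
After op 5 (rotate(-1)): offset=6, physical=[A,B,C,D,H,m,G,E], logical=[G,E,A,B,C,D,H,m]
After op 6 (rotate(-3)): offset=3, physical=[A,B,C,D,H,m,G,E], logical=[D,H,m,G,E,A,B,C]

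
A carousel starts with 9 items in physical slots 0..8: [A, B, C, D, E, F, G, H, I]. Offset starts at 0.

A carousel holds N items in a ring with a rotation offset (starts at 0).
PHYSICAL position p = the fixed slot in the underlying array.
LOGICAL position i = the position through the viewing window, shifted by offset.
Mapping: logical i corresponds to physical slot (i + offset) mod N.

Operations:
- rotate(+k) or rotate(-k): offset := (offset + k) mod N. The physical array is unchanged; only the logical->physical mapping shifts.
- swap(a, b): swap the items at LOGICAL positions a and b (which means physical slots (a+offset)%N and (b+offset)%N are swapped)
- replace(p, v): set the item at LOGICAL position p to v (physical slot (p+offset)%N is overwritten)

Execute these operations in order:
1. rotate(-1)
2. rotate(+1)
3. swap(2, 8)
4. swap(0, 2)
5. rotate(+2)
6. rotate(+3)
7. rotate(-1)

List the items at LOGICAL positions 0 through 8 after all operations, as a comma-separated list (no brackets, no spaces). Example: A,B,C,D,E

Answer: E,F,G,H,C,I,B,A,D

Derivation:
After op 1 (rotate(-1)): offset=8, physical=[A,B,C,D,E,F,G,H,I], logical=[I,A,B,C,D,E,F,G,H]
After op 2 (rotate(+1)): offset=0, physical=[A,B,C,D,E,F,G,H,I], logical=[A,B,C,D,E,F,G,H,I]
After op 3 (swap(2, 8)): offset=0, physical=[A,B,I,D,E,F,G,H,C], logical=[A,B,I,D,E,F,G,H,C]
After op 4 (swap(0, 2)): offset=0, physical=[I,B,A,D,E,F,G,H,C], logical=[I,B,A,D,E,F,G,H,C]
After op 5 (rotate(+2)): offset=2, physical=[I,B,A,D,E,F,G,H,C], logical=[A,D,E,F,G,H,C,I,B]
After op 6 (rotate(+3)): offset=5, physical=[I,B,A,D,E,F,G,H,C], logical=[F,G,H,C,I,B,A,D,E]
After op 7 (rotate(-1)): offset=4, physical=[I,B,A,D,E,F,G,H,C], logical=[E,F,G,H,C,I,B,A,D]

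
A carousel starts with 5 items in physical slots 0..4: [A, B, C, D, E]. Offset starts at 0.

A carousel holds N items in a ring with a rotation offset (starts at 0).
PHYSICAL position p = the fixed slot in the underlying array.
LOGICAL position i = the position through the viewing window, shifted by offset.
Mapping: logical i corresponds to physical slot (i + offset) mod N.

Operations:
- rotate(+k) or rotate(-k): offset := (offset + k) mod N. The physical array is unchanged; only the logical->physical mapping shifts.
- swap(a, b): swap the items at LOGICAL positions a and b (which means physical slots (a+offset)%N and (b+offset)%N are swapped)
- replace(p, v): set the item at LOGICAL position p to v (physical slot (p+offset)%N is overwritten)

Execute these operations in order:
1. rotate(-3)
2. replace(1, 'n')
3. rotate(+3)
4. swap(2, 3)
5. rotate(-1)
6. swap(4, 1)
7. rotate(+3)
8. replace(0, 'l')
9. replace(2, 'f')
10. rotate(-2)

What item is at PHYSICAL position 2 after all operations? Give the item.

Answer: l

Derivation:
After op 1 (rotate(-3)): offset=2, physical=[A,B,C,D,E], logical=[C,D,E,A,B]
After op 2 (replace(1, 'n')): offset=2, physical=[A,B,C,n,E], logical=[C,n,E,A,B]
After op 3 (rotate(+3)): offset=0, physical=[A,B,C,n,E], logical=[A,B,C,n,E]
After op 4 (swap(2, 3)): offset=0, physical=[A,B,n,C,E], logical=[A,B,n,C,E]
After op 5 (rotate(-1)): offset=4, physical=[A,B,n,C,E], logical=[E,A,B,n,C]
After op 6 (swap(4, 1)): offset=4, physical=[C,B,n,A,E], logical=[E,C,B,n,A]
After op 7 (rotate(+3)): offset=2, physical=[C,B,n,A,E], logical=[n,A,E,C,B]
After op 8 (replace(0, 'l')): offset=2, physical=[C,B,l,A,E], logical=[l,A,E,C,B]
After op 9 (replace(2, 'f')): offset=2, physical=[C,B,l,A,f], logical=[l,A,f,C,B]
After op 10 (rotate(-2)): offset=0, physical=[C,B,l,A,f], logical=[C,B,l,A,f]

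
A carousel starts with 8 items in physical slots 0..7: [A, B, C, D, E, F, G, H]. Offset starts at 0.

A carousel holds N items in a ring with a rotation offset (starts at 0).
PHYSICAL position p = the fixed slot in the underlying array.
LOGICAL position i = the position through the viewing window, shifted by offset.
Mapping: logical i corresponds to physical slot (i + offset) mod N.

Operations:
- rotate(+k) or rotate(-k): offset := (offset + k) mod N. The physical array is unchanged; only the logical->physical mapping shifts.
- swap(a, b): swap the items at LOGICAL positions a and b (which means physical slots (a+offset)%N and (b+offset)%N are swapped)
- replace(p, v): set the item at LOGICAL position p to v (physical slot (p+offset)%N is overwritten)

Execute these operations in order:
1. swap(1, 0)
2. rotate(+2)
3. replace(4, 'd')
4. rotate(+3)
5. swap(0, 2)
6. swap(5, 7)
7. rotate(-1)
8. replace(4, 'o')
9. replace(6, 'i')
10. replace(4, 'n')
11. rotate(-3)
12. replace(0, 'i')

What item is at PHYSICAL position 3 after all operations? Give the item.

After op 1 (swap(1, 0)): offset=0, physical=[B,A,C,D,E,F,G,H], logical=[B,A,C,D,E,F,G,H]
After op 2 (rotate(+2)): offset=2, physical=[B,A,C,D,E,F,G,H], logical=[C,D,E,F,G,H,B,A]
After op 3 (replace(4, 'd')): offset=2, physical=[B,A,C,D,E,F,d,H], logical=[C,D,E,F,d,H,B,A]
After op 4 (rotate(+3)): offset=5, physical=[B,A,C,D,E,F,d,H], logical=[F,d,H,B,A,C,D,E]
After op 5 (swap(0, 2)): offset=5, physical=[B,A,C,D,E,H,d,F], logical=[H,d,F,B,A,C,D,E]
After op 6 (swap(5, 7)): offset=5, physical=[B,A,E,D,C,H,d,F], logical=[H,d,F,B,A,E,D,C]
After op 7 (rotate(-1)): offset=4, physical=[B,A,E,D,C,H,d,F], logical=[C,H,d,F,B,A,E,D]
After op 8 (replace(4, 'o')): offset=4, physical=[o,A,E,D,C,H,d,F], logical=[C,H,d,F,o,A,E,D]
After op 9 (replace(6, 'i')): offset=4, physical=[o,A,i,D,C,H,d,F], logical=[C,H,d,F,o,A,i,D]
After op 10 (replace(4, 'n')): offset=4, physical=[n,A,i,D,C,H,d,F], logical=[C,H,d,F,n,A,i,D]
After op 11 (rotate(-3)): offset=1, physical=[n,A,i,D,C,H,d,F], logical=[A,i,D,C,H,d,F,n]
After op 12 (replace(0, 'i')): offset=1, physical=[n,i,i,D,C,H,d,F], logical=[i,i,D,C,H,d,F,n]

Answer: D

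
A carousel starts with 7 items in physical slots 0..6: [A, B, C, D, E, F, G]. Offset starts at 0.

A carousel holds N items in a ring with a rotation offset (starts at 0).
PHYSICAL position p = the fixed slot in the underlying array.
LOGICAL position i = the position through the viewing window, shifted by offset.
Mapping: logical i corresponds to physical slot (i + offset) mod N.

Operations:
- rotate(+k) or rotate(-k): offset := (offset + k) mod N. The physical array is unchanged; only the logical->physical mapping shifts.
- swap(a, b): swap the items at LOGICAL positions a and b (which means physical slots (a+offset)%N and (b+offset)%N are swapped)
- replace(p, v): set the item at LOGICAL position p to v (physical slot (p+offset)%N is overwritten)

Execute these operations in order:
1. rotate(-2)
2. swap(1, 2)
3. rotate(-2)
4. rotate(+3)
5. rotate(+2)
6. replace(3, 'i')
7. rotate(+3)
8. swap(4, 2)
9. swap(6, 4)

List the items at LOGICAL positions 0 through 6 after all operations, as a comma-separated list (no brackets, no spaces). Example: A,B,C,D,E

After op 1 (rotate(-2)): offset=5, physical=[A,B,C,D,E,F,G], logical=[F,G,A,B,C,D,E]
After op 2 (swap(1, 2)): offset=5, physical=[G,B,C,D,E,F,A], logical=[F,A,G,B,C,D,E]
After op 3 (rotate(-2)): offset=3, physical=[G,B,C,D,E,F,A], logical=[D,E,F,A,G,B,C]
After op 4 (rotate(+3)): offset=6, physical=[G,B,C,D,E,F,A], logical=[A,G,B,C,D,E,F]
After op 5 (rotate(+2)): offset=1, physical=[G,B,C,D,E,F,A], logical=[B,C,D,E,F,A,G]
After op 6 (replace(3, 'i')): offset=1, physical=[G,B,C,D,i,F,A], logical=[B,C,D,i,F,A,G]
After op 7 (rotate(+3)): offset=4, physical=[G,B,C,D,i,F,A], logical=[i,F,A,G,B,C,D]
After op 8 (swap(4, 2)): offset=4, physical=[G,A,C,D,i,F,B], logical=[i,F,B,G,A,C,D]
After op 9 (swap(6, 4)): offset=4, physical=[G,D,C,A,i,F,B], logical=[i,F,B,G,D,C,A]

Answer: i,F,B,G,D,C,A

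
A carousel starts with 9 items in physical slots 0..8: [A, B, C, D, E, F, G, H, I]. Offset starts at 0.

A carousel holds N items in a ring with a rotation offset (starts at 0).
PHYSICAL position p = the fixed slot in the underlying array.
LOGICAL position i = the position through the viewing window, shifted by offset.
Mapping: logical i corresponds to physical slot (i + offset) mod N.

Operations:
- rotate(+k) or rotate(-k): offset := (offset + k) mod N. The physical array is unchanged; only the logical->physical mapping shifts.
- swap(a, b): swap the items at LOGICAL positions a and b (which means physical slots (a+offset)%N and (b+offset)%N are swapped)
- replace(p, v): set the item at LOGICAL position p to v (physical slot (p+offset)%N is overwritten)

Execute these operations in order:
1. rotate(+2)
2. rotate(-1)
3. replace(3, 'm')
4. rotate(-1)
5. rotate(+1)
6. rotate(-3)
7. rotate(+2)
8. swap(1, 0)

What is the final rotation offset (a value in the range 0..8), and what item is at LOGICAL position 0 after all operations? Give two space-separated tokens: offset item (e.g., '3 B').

Answer: 0 B

Derivation:
After op 1 (rotate(+2)): offset=2, physical=[A,B,C,D,E,F,G,H,I], logical=[C,D,E,F,G,H,I,A,B]
After op 2 (rotate(-1)): offset=1, physical=[A,B,C,D,E,F,G,H,I], logical=[B,C,D,E,F,G,H,I,A]
After op 3 (replace(3, 'm')): offset=1, physical=[A,B,C,D,m,F,G,H,I], logical=[B,C,D,m,F,G,H,I,A]
After op 4 (rotate(-1)): offset=0, physical=[A,B,C,D,m,F,G,H,I], logical=[A,B,C,D,m,F,G,H,I]
After op 5 (rotate(+1)): offset=1, physical=[A,B,C,D,m,F,G,H,I], logical=[B,C,D,m,F,G,H,I,A]
After op 6 (rotate(-3)): offset=7, physical=[A,B,C,D,m,F,G,H,I], logical=[H,I,A,B,C,D,m,F,G]
After op 7 (rotate(+2)): offset=0, physical=[A,B,C,D,m,F,G,H,I], logical=[A,B,C,D,m,F,G,H,I]
After op 8 (swap(1, 0)): offset=0, physical=[B,A,C,D,m,F,G,H,I], logical=[B,A,C,D,m,F,G,H,I]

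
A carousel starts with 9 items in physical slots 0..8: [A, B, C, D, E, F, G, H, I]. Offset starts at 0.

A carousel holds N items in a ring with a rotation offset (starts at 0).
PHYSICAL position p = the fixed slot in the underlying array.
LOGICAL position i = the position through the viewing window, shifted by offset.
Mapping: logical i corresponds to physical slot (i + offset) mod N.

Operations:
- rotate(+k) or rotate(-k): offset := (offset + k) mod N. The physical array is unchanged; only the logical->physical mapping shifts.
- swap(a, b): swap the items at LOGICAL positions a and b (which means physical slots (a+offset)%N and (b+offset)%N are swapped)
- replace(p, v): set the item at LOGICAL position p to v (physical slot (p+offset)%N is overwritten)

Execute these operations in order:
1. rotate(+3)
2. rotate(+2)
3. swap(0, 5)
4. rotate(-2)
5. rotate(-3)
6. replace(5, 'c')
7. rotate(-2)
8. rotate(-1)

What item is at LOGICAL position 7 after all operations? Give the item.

After op 1 (rotate(+3)): offset=3, physical=[A,B,C,D,E,F,G,H,I], logical=[D,E,F,G,H,I,A,B,C]
After op 2 (rotate(+2)): offset=5, physical=[A,B,C,D,E,F,G,H,I], logical=[F,G,H,I,A,B,C,D,E]
After op 3 (swap(0, 5)): offset=5, physical=[A,F,C,D,E,B,G,H,I], logical=[B,G,H,I,A,F,C,D,E]
After op 4 (rotate(-2)): offset=3, physical=[A,F,C,D,E,B,G,H,I], logical=[D,E,B,G,H,I,A,F,C]
After op 5 (rotate(-3)): offset=0, physical=[A,F,C,D,E,B,G,H,I], logical=[A,F,C,D,E,B,G,H,I]
After op 6 (replace(5, 'c')): offset=0, physical=[A,F,C,D,E,c,G,H,I], logical=[A,F,C,D,E,c,G,H,I]
After op 7 (rotate(-2)): offset=7, physical=[A,F,C,D,E,c,G,H,I], logical=[H,I,A,F,C,D,E,c,G]
After op 8 (rotate(-1)): offset=6, physical=[A,F,C,D,E,c,G,H,I], logical=[G,H,I,A,F,C,D,E,c]

Answer: E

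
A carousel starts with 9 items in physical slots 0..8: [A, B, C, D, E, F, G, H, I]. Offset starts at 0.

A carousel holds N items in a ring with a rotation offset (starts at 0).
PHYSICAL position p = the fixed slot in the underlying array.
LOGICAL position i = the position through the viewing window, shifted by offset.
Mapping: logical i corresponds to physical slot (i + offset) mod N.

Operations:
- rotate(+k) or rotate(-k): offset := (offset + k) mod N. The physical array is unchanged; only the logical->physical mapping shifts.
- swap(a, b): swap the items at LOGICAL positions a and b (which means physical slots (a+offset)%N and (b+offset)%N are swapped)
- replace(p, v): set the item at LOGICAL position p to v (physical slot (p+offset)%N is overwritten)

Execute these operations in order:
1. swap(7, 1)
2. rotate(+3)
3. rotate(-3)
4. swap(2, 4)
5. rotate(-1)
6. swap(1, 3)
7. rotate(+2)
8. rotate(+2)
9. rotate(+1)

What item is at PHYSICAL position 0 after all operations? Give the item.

After op 1 (swap(7, 1)): offset=0, physical=[A,H,C,D,E,F,G,B,I], logical=[A,H,C,D,E,F,G,B,I]
After op 2 (rotate(+3)): offset=3, physical=[A,H,C,D,E,F,G,B,I], logical=[D,E,F,G,B,I,A,H,C]
After op 3 (rotate(-3)): offset=0, physical=[A,H,C,D,E,F,G,B,I], logical=[A,H,C,D,E,F,G,B,I]
After op 4 (swap(2, 4)): offset=0, physical=[A,H,E,D,C,F,G,B,I], logical=[A,H,E,D,C,F,G,B,I]
After op 5 (rotate(-1)): offset=8, physical=[A,H,E,D,C,F,G,B,I], logical=[I,A,H,E,D,C,F,G,B]
After op 6 (swap(1, 3)): offset=8, physical=[E,H,A,D,C,F,G,B,I], logical=[I,E,H,A,D,C,F,G,B]
After op 7 (rotate(+2)): offset=1, physical=[E,H,A,D,C,F,G,B,I], logical=[H,A,D,C,F,G,B,I,E]
After op 8 (rotate(+2)): offset=3, physical=[E,H,A,D,C,F,G,B,I], logical=[D,C,F,G,B,I,E,H,A]
After op 9 (rotate(+1)): offset=4, physical=[E,H,A,D,C,F,G,B,I], logical=[C,F,G,B,I,E,H,A,D]

Answer: E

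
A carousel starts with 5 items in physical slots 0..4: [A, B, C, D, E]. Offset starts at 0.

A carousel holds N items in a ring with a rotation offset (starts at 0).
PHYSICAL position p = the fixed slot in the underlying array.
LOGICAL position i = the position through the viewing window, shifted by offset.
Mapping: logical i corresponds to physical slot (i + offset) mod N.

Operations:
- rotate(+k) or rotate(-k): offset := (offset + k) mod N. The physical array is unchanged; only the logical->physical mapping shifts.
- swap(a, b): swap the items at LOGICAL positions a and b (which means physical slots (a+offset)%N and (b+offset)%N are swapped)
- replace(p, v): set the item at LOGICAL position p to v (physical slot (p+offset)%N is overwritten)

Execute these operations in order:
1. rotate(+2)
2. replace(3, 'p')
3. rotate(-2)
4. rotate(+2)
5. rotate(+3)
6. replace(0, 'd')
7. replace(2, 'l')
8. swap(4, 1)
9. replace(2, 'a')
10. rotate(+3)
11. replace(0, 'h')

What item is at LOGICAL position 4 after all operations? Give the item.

After op 1 (rotate(+2)): offset=2, physical=[A,B,C,D,E], logical=[C,D,E,A,B]
After op 2 (replace(3, 'p')): offset=2, physical=[p,B,C,D,E], logical=[C,D,E,p,B]
After op 3 (rotate(-2)): offset=0, physical=[p,B,C,D,E], logical=[p,B,C,D,E]
After op 4 (rotate(+2)): offset=2, physical=[p,B,C,D,E], logical=[C,D,E,p,B]
After op 5 (rotate(+3)): offset=0, physical=[p,B,C,D,E], logical=[p,B,C,D,E]
After op 6 (replace(0, 'd')): offset=0, physical=[d,B,C,D,E], logical=[d,B,C,D,E]
After op 7 (replace(2, 'l')): offset=0, physical=[d,B,l,D,E], logical=[d,B,l,D,E]
After op 8 (swap(4, 1)): offset=0, physical=[d,E,l,D,B], logical=[d,E,l,D,B]
After op 9 (replace(2, 'a')): offset=0, physical=[d,E,a,D,B], logical=[d,E,a,D,B]
After op 10 (rotate(+3)): offset=3, physical=[d,E,a,D,B], logical=[D,B,d,E,a]
After op 11 (replace(0, 'h')): offset=3, physical=[d,E,a,h,B], logical=[h,B,d,E,a]

Answer: a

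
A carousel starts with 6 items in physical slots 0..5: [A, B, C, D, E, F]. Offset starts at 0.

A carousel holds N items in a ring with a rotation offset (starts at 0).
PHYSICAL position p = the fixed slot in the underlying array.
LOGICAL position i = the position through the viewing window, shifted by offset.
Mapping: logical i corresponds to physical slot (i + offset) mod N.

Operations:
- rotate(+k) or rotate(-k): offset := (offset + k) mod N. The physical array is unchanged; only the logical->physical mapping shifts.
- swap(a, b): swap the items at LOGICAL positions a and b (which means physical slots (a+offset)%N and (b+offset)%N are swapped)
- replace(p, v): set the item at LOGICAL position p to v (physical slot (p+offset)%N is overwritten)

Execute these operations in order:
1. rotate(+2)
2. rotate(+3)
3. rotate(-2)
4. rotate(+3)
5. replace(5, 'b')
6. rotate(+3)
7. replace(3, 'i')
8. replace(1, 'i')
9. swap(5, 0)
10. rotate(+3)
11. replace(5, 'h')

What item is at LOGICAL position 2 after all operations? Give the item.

After op 1 (rotate(+2)): offset=2, physical=[A,B,C,D,E,F], logical=[C,D,E,F,A,B]
After op 2 (rotate(+3)): offset=5, physical=[A,B,C,D,E,F], logical=[F,A,B,C,D,E]
After op 3 (rotate(-2)): offset=3, physical=[A,B,C,D,E,F], logical=[D,E,F,A,B,C]
After op 4 (rotate(+3)): offset=0, physical=[A,B,C,D,E,F], logical=[A,B,C,D,E,F]
After op 5 (replace(5, 'b')): offset=0, physical=[A,B,C,D,E,b], logical=[A,B,C,D,E,b]
After op 6 (rotate(+3)): offset=3, physical=[A,B,C,D,E,b], logical=[D,E,b,A,B,C]
After op 7 (replace(3, 'i')): offset=3, physical=[i,B,C,D,E,b], logical=[D,E,b,i,B,C]
After op 8 (replace(1, 'i')): offset=3, physical=[i,B,C,D,i,b], logical=[D,i,b,i,B,C]
After op 9 (swap(5, 0)): offset=3, physical=[i,B,D,C,i,b], logical=[C,i,b,i,B,D]
After op 10 (rotate(+3)): offset=0, physical=[i,B,D,C,i,b], logical=[i,B,D,C,i,b]
After op 11 (replace(5, 'h')): offset=0, physical=[i,B,D,C,i,h], logical=[i,B,D,C,i,h]

Answer: D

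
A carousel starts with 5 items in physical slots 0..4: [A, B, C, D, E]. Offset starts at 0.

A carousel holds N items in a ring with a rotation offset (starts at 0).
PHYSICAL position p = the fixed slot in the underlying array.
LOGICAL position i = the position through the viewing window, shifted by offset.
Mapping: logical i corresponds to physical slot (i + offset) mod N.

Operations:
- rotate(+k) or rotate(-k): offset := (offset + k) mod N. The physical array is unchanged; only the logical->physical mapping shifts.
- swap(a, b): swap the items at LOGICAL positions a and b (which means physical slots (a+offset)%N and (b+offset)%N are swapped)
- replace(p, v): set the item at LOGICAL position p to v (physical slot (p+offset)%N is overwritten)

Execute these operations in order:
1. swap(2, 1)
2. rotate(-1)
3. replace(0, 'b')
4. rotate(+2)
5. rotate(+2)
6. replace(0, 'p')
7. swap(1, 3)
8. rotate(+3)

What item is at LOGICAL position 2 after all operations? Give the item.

After op 1 (swap(2, 1)): offset=0, physical=[A,C,B,D,E], logical=[A,C,B,D,E]
After op 2 (rotate(-1)): offset=4, physical=[A,C,B,D,E], logical=[E,A,C,B,D]
After op 3 (replace(0, 'b')): offset=4, physical=[A,C,B,D,b], logical=[b,A,C,B,D]
After op 4 (rotate(+2)): offset=1, physical=[A,C,B,D,b], logical=[C,B,D,b,A]
After op 5 (rotate(+2)): offset=3, physical=[A,C,B,D,b], logical=[D,b,A,C,B]
After op 6 (replace(0, 'p')): offset=3, physical=[A,C,B,p,b], logical=[p,b,A,C,B]
After op 7 (swap(1, 3)): offset=3, physical=[A,b,B,p,C], logical=[p,C,A,b,B]
After op 8 (rotate(+3)): offset=1, physical=[A,b,B,p,C], logical=[b,B,p,C,A]

Answer: p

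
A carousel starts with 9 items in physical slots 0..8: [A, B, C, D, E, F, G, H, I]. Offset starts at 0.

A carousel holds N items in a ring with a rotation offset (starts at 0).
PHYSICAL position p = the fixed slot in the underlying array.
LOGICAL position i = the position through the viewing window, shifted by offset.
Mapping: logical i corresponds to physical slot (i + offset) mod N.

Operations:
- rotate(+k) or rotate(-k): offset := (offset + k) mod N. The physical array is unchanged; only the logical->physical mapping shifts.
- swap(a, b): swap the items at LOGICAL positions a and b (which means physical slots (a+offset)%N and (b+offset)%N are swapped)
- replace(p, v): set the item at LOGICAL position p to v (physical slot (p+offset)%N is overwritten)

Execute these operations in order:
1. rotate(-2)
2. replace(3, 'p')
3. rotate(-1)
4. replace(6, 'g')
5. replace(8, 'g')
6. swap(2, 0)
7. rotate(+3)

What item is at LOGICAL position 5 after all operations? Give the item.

Answer: g

Derivation:
After op 1 (rotate(-2)): offset=7, physical=[A,B,C,D,E,F,G,H,I], logical=[H,I,A,B,C,D,E,F,G]
After op 2 (replace(3, 'p')): offset=7, physical=[A,p,C,D,E,F,G,H,I], logical=[H,I,A,p,C,D,E,F,G]
After op 3 (rotate(-1)): offset=6, physical=[A,p,C,D,E,F,G,H,I], logical=[G,H,I,A,p,C,D,E,F]
After op 4 (replace(6, 'g')): offset=6, physical=[A,p,C,g,E,F,G,H,I], logical=[G,H,I,A,p,C,g,E,F]
After op 5 (replace(8, 'g')): offset=6, physical=[A,p,C,g,E,g,G,H,I], logical=[G,H,I,A,p,C,g,E,g]
After op 6 (swap(2, 0)): offset=6, physical=[A,p,C,g,E,g,I,H,G], logical=[I,H,G,A,p,C,g,E,g]
After op 7 (rotate(+3)): offset=0, physical=[A,p,C,g,E,g,I,H,G], logical=[A,p,C,g,E,g,I,H,G]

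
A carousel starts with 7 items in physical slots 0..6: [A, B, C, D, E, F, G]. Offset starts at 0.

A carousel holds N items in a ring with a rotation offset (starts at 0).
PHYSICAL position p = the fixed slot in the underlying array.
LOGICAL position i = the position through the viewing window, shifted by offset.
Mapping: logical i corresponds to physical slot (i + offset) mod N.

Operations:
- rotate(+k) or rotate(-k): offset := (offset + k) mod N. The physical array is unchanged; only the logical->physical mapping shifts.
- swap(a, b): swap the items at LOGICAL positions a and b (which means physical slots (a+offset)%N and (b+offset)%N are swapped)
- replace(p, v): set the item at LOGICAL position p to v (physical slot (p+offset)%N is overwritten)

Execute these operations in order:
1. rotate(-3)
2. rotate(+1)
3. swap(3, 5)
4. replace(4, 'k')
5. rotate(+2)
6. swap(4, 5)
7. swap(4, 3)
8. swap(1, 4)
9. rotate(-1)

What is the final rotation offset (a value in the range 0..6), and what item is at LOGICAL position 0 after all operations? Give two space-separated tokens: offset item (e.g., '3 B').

Answer: 6 G

Derivation:
After op 1 (rotate(-3)): offset=4, physical=[A,B,C,D,E,F,G], logical=[E,F,G,A,B,C,D]
After op 2 (rotate(+1)): offset=5, physical=[A,B,C,D,E,F,G], logical=[F,G,A,B,C,D,E]
After op 3 (swap(3, 5)): offset=5, physical=[A,D,C,B,E,F,G], logical=[F,G,A,D,C,B,E]
After op 4 (replace(4, 'k')): offset=5, physical=[A,D,k,B,E,F,G], logical=[F,G,A,D,k,B,E]
After op 5 (rotate(+2)): offset=0, physical=[A,D,k,B,E,F,G], logical=[A,D,k,B,E,F,G]
After op 6 (swap(4, 5)): offset=0, physical=[A,D,k,B,F,E,G], logical=[A,D,k,B,F,E,G]
After op 7 (swap(4, 3)): offset=0, physical=[A,D,k,F,B,E,G], logical=[A,D,k,F,B,E,G]
After op 8 (swap(1, 4)): offset=0, physical=[A,B,k,F,D,E,G], logical=[A,B,k,F,D,E,G]
After op 9 (rotate(-1)): offset=6, physical=[A,B,k,F,D,E,G], logical=[G,A,B,k,F,D,E]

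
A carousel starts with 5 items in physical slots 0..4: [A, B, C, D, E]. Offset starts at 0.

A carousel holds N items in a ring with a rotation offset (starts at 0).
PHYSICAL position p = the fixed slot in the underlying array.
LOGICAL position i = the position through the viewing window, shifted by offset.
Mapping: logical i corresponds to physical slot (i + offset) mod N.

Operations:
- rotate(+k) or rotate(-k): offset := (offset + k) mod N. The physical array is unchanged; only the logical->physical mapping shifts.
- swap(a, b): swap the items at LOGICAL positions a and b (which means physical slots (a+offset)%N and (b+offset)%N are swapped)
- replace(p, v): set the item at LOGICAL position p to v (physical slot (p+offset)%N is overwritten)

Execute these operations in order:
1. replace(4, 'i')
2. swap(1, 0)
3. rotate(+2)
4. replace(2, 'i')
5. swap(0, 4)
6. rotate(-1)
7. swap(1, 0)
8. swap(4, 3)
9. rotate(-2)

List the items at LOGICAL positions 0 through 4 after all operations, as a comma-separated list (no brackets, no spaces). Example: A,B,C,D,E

After op 1 (replace(4, 'i')): offset=0, physical=[A,B,C,D,i], logical=[A,B,C,D,i]
After op 2 (swap(1, 0)): offset=0, physical=[B,A,C,D,i], logical=[B,A,C,D,i]
After op 3 (rotate(+2)): offset=2, physical=[B,A,C,D,i], logical=[C,D,i,B,A]
After op 4 (replace(2, 'i')): offset=2, physical=[B,A,C,D,i], logical=[C,D,i,B,A]
After op 5 (swap(0, 4)): offset=2, physical=[B,C,A,D,i], logical=[A,D,i,B,C]
After op 6 (rotate(-1)): offset=1, physical=[B,C,A,D,i], logical=[C,A,D,i,B]
After op 7 (swap(1, 0)): offset=1, physical=[B,A,C,D,i], logical=[A,C,D,i,B]
After op 8 (swap(4, 3)): offset=1, physical=[i,A,C,D,B], logical=[A,C,D,B,i]
After op 9 (rotate(-2)): offset=4, physical=[i,A,C,D,B], logical=[B,i,A,C,D]

Answer: B,i,A,C,D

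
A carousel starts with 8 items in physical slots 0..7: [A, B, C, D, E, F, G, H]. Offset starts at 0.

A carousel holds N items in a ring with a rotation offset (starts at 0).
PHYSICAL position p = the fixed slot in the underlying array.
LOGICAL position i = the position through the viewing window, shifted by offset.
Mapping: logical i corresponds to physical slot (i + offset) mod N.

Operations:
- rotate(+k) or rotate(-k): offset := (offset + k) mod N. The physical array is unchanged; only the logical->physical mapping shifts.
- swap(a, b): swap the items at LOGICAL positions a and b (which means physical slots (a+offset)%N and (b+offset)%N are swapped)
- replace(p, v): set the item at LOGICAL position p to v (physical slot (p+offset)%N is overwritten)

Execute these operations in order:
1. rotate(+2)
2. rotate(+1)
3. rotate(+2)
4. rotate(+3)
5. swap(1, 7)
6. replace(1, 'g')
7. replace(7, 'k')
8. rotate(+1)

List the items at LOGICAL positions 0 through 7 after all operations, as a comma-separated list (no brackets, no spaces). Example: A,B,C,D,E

After op 1 (rotate(+2)): offset=2, physical=[A,B,C,D,E,F,G,H], logical=[C,D,E,F,G,H,A,B]
After op 2 (rotate(+1)): offset=3, physical=[A,B,C,D,E,F,G,H], logical=[D,E,F,G,H,A,B,C]
After op 3 (rotate(+2)): offset=5, physical=[A,B,C,D,E,F,G,H], logical=[F,G,H,A,B,C,D,E]
After op 4 (rotate(+3)): offset=0, physical=[A,B,C,D,E,F,G,H], logical=[A,B,C,D,E,F,G,H]
After op 5 (swap(1, 7)): offset=0, physical=[A,H,C,D,E,F,G,B], logical=[A,H,C,D,E,F,G,B]
After op 6 (replace(1, 'g')): offset=0, physical=[A,g,C,D,E,F,G,B], logical=[A,g,C,D,E,F,G,B]
After op 7 (replace(7, 'k')): offset=0, physical=[A,g,C,D,E,F,G,k], logical=[A,g,C,D,E,F,G,k]
After op 8 (rotate(+1)): offset=1, physical=[A,g,C,D,E,F,G,k], logical=[g,C,D,E,F,G,k,A]

Answer: g,C,D,E,F,G,k,A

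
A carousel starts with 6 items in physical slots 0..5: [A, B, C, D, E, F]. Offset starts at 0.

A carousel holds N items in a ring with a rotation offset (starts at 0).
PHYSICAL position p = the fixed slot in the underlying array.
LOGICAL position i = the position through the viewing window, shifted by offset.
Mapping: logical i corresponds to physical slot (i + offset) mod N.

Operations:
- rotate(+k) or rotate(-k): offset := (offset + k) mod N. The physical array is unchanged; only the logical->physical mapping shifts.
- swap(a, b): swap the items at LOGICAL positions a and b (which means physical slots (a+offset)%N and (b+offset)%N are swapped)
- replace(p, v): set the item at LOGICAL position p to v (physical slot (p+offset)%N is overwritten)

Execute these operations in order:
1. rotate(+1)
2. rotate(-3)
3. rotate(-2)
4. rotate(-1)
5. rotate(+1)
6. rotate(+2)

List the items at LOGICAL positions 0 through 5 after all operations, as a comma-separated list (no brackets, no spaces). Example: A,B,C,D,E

Answer: E,F,A,B,C,D

Derivation:
After op 1 (rotate(+1)): offset=1, physical=[A,B,C,D,E,F], logical=[B,C,D,E,F,A]
After op 2 (rotate(-3)): offset=4, physical=[A,B,C,D,E,F], logical=[E,F,A,B,C,D]
After op 3 (rotate(-2)): offset=2, physical=[A,B,C,D,E,F], logical=[C,D,E,F,A,B]
After op 4 (rotate(-1)): offset=1, physical=[A,B,C,D,E,F], logical=[B,C,D,E,F,A]
After op 5 (rotate(+1)): offset=2, physical=[A,B,C,D,E,F], logical=[C,D,E,F,A,B]
After op 6 (rotate(+2)): offset=4, physical=[A,B,C,D,E,F], logical=[E,F,A,B,C,D]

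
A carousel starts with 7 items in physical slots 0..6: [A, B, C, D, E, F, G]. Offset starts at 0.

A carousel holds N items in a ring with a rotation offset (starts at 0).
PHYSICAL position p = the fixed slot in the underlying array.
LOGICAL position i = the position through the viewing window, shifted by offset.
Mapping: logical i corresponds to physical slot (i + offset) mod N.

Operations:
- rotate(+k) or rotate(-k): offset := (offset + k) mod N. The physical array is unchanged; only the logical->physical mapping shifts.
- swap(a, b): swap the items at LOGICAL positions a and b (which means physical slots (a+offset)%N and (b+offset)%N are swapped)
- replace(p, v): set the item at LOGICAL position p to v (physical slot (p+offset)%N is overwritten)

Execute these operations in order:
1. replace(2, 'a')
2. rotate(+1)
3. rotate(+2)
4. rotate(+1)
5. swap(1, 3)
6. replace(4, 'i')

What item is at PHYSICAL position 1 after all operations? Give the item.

Answer: i

Derivation:
After op 1 (replace(2, 'a')): offset=0, physical=[A,B,a,D,E,F,G], logical=[A,B,a,D,E,F,G]
After op 2 (rotate(+1)): offset=1, physical=[A,B,a,D,E,F,G], logical=[B,a,D,E,F,G,A]
After op 3 (rotate(+2)): offset=3, physical=[A,B,a,D,E,F,G], logical=[D,E,F,G,A,B,a]
After op 4 (rotate(+1)): offset=4, physical=[A,B,a,D,E,F,G], logical=[E,F,G,A,B,a,D]
After op 5 (swap(1, 3)): offset=4, physical=[F,B,a,D,E,A,G], logical=[E,A,G,F,B,a,D]
After op 6 (replace(4, 'i')): offset=4, physical=[F,i,a,D,E,A,G], logical=[E,A,G,F,i,a,D]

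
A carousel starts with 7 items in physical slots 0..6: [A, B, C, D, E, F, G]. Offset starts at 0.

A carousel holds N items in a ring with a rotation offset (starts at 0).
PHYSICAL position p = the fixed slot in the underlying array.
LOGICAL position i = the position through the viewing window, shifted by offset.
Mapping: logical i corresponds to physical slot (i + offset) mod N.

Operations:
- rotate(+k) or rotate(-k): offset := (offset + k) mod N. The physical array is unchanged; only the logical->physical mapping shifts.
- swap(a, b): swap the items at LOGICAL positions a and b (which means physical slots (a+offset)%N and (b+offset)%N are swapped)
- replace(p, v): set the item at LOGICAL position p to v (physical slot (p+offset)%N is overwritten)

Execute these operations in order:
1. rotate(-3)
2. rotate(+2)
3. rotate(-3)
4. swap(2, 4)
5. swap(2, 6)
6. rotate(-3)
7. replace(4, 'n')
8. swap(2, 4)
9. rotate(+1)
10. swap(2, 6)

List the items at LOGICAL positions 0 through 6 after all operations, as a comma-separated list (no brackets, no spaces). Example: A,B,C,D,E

Answer: B,n,F,A,C,G,D

Derivation:
After op 1 (rotate(-3)): offset=4, physical=[A,B,C,D,E,F,G], logical=[E,F,G,A,B,C,D]
After op 2 (rotate(+2)): offset=6, physical=[A,B,C,D,E,F,G], logical=[G,A,B,C,D,E,F]
After op 3 (rotate(-3)): offset=3, physical=[A,B,C,D,E,F,G], logical=[D,E,F,G,A,B,C]
After op 4 (swap(2, 4)): offset=3, physical=[F,B,C,D,E,A,G], logical=[D,E,A,G,F,B,C]
After op 5 (swap(2, 6)): offset=3, physical=[F,B,A,D,E,C,G], logical=[D,E,C,G,F,B,A]
After op 6 (rotate(-3)): offset=0, physical=[F,B,A,D,E,C,G], logical=[F,B,A,D,E,C,G]
After op 7 (replace(4, 'n')): offset=0, physical=[F,B,A,D,n,C,G], logical=[F,B,A,D,n,C,G]
After op 8 (swap(2, 4)): offset=0, physical=[F,B,n,D,A,C,G], logical=[F,B,n,D,A,C,G]
After op 9 (rotate(+1)): offset=1, physical=[F,B,n,D,A,C,G], logical=[B,n,D,A,C,G,F]
After op 10 (swap(2, 6)): offset=1, physical=[D,B,n,F,A,C,G], logical=[B,n,F,A,C,G,D]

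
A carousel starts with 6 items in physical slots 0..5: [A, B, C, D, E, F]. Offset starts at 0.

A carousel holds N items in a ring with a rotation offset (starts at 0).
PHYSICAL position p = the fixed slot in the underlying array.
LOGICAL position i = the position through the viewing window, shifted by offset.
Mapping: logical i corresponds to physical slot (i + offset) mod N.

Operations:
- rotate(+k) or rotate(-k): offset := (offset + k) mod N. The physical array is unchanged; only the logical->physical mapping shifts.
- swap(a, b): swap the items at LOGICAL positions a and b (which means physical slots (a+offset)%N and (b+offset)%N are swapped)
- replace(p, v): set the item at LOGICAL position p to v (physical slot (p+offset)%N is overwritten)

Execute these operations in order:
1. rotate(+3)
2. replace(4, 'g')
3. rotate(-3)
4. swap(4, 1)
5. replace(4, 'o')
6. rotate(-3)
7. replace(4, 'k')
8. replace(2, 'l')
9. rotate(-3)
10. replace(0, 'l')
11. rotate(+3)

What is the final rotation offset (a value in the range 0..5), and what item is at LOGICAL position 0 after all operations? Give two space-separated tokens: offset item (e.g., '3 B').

After op 1 (rotate(+3)): offset=3, physical=[A,B,C,D,E,F], logical=[D,E,F,A,B,C]
After op 2 (replace(4, 'g')): offset=3, physical=[A,g,C,D,E,F], logical=[D,E,F,A,g,C]
After op 3 (rotate(-3)): offset=0, physical=[A,g,C,D,E,F], logical=[A,g,C,D,E,F]
After op 4 (swap(4, 1)): offset=0, physical=[A,E,C,D,g,F], logical=[A,E,C,D,g,F]
After op 5 (replace(4, 'o')): offset=0, physical=[A,E,C,D,o,F], logical=[A,E,C,D,o,F]
After op 6 (rotate(-3)): offset=3, physical=[A,E,C,D,o,F], logical=[D,o,F,A,E,C]
After op 7 (replace(4, 'k')): offset=3, physical=[A,k,C,D,o,F], logical=[D,o,F,A,k,C]
After op 8 (replace(2, 'l')): offset=3, physical=[A,k,C,D,o,l], logical=[D,o,l,A,k,C]
After op 9 (rotate(-3)): offset=0, physical=[A,k,C,D,o,l], logical=[A,k,C,D,o,l]
After op 10 (replace(0, 'l')): offset=0, physical=[l,k,C,D,o,l], logical=[l,k,C,D,o,l]
After op 11 (rotate(+3)): offset=3, physical=[l,k,C,D,o,l], logical=[D,o,l,l,k,C]

Answer: 3 D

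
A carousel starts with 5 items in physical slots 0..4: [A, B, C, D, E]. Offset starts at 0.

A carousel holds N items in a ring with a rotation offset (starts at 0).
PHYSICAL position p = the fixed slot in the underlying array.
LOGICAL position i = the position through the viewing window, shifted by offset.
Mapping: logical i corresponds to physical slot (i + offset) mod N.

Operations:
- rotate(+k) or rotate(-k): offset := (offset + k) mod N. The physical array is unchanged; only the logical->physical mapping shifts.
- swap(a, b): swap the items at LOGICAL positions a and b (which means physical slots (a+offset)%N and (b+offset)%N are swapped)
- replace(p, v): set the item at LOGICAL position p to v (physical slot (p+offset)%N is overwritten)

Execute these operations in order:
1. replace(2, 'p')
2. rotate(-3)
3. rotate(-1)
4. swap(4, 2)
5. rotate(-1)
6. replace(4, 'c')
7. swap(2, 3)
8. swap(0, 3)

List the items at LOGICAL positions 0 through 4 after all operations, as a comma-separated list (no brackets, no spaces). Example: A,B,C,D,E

Answer: p,B,A,D,c

Derivation:
After op 1 (replace(2, 'p')): offset=0, physical=[A,B,p,D,E], logical=[A,B,p,D,E]
After op 2 (rotate(-3)): offset=2, physical=[A,B,p,D,E], logical=[p,D,E,A,B]
After op 3 (rotate(-1)): offset=1, physical=[A,B,p,D,E], logical=[B,p,D,E,A]
After op 4 (swap(4, 2)): offset=1, physical=[D,B,p,A,E], logical=[B,p,A,E,D]
After op 5 (rotate(-1)): offset=0, physical=[D,B,p,A,E], logical=[D,B,p,A,E]
After op 6 (replace(4, 'c')): offset=0, physical=[D,B,p,A,c], logical=[D,B,p,A,c]
After op 7 (swap(2, 3)): offset=0, physical=[D,B,A,p,c], logical=[D,B,A,p,c]
After op 8 (swap(0, 3)): offset=0, physical=[p,B,A,D,c], logical=[p,B,A,D,c]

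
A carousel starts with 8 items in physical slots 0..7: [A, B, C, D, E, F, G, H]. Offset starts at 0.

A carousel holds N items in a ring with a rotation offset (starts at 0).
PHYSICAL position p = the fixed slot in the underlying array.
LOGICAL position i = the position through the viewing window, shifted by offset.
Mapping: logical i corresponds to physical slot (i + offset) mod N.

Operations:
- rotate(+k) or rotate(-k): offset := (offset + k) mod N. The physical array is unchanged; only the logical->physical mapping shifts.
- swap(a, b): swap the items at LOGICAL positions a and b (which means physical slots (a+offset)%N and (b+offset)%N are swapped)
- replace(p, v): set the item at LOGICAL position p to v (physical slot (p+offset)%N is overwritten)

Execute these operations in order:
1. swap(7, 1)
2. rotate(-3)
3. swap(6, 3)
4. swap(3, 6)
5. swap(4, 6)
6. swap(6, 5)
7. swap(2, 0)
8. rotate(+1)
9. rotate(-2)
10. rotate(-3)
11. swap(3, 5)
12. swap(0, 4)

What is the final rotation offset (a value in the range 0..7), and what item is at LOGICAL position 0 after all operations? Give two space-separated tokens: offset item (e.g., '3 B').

After op 1 (swap(7, 1)): offset=0, physical=[A,H,C,D,E,F,G,B], logical=[A,H,C,D,E,F,G,B]
After op 2 (rotate(-3)): offset=5, physical=[A,H,C,D,E,F,G,B], logical=[F,G,B,A,H,C,D,E]
After op 3 (swap(6, 3)): offset=5, physical=[D,H,C,A,E,F,G,B], logical=[F,G,B,D,H,C,A,E]
After op 4 (swap(3, 6)): offset=5, physical=[A,H,C,D,E,F,G,B], logical=[F,G,B,A,H,C,D,E]
After op 5 (swap(4, 6)): offset=5, physical=[A,D,C,H,E,F,G,B], logical=[F,G,B,A,D,C,H,E]
After op 6 (swap(6, 5)): offset=5, physical=[A,D,H,C,E,F,G,B], logical=[F,G,B,A,D,H,C,E]
After op 7 (swap(2, 0)): offset=5, physical=[A,D,H,C,E,B,G,F], logical=[B,G,F,A,D,H,C,E]
After op 8 (rotate(+1)): offset=6, physical=[A,D,H,C,E,B,G,F], logical=[G,F,A,D,H,C,E,B]
After op 9 (rotate(-2)): offset=4, physical=[A,D,H,C,E,B,G,F], logical=[E,B,G,F,A,D,H,C]
After op 10 (rotate(-3)): offset=1, physical=[A,D,H,C,E,B,G,F], logical=[D,H,C,E,B,G,F,A]
After op 11 (swap(3, 5)): offset=1, physical=[A,D,H,C,G,B,E,F], logical=[D,H,C,G,B,E,F,A]
After op 12 (swap(0, 4)): offset=1, physical=[A,B,H,C,G,D,E,F], logical=[B,H,C,G,D,E,F,A]

Answer: 1 B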